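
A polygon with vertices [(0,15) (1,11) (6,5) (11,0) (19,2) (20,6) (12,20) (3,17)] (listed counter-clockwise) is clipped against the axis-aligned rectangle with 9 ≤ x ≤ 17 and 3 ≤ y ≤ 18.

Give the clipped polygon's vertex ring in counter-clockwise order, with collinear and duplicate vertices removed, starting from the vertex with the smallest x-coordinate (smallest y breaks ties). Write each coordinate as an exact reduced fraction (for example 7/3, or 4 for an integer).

1. After x ≥ 9: [(9,2) (11,0) (19,2) (20,6) (12,20) (9,19)]
2. After x ≤ 17: [(9,2) (11,0) (17,3/2) (17,45/4) (12,20) (9,19)]
3. After y ≥ 3: [(9,3) (17,3) (17,45/4) (12,20) (9,19)]
4. After y ≤ 18: [(9,18) (9,3) (17,3) (17,45/4) (92/7,18)]
5. Canonical ring: [(9,3) (17,3) (17,45/4) (92/7,18) (9,18)]

Clipped polygon: [(9,3) (17,3) (17,45/4) (92/7,18) (9,18)]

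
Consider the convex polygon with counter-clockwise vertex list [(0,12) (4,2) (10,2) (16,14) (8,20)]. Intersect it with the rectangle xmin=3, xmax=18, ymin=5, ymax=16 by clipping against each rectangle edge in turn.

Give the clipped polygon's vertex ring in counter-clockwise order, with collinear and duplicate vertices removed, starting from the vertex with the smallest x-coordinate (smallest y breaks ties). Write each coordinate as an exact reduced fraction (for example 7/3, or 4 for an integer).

1. After x ≥ 3: [(3,15) (3,9/2) (4,2) (10,2) (16,14) (8,20)]
2. After x ≤ 18: [(3,15) (3,9/2) (4,2) (10,2) (16,14) (8,20)]
3. After y ≥ 5: [(3,15) (3,5) (23/2,5) (16,14) (8,20)]
4. After y ≤ 16: [(4,16) (3,15) (3,5) (23/2,5) (16,14) (40/3,16)]
5. Canonical ring: [(3,5) (23/2,5) (16,14) (40/3,16) (4,16) (3,15)]

Clipped polygon: [(3,5) (23/2,5) (16,14) (40/3,16) (4,16) (3,15)]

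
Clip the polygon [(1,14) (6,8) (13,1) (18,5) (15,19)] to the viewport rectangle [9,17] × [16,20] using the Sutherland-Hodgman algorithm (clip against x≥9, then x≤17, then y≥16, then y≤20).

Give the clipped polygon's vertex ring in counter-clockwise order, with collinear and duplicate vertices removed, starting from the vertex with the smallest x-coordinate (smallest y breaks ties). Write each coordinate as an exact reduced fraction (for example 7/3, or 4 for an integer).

1. After x ≥ 9: [(9,118/7) (9,5) (13,1) (18,5) (15,19)]
2. After x ≤ 17: [(9,118/7) (9,5) (13,1) (17,21/5) (17,29/3) (15,19)]
3. After y ≥ 16: [(9,118/7) (9,16) (219/14,16) (15,19)]
4. After y ≤ 20: [(9,118/7) (9,16) (219/14,16) (15,19)]
5. Canonical ring: [(9,16) (219/14,16) (15,19) (9,118/7)]

Clipped polygon: [(9,16) (219/14,16) (15,19) (9,118/7)]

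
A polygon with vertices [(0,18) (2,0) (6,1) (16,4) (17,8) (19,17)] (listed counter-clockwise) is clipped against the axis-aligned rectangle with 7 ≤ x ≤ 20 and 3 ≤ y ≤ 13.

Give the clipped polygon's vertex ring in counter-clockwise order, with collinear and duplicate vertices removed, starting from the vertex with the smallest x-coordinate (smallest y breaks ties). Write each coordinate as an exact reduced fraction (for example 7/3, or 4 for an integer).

Clipped polygon: [(7,3) (38/3,3) (16,4) (17,8) (163/9,13) (7,13)]

1. After x ≥ 7: [(7,335/19) (7,13/10) (16,4) (17,8) (19,17)]
2. After x ≤ 20: [(7,335/19) (7,13/10) (16,4) (17,8) (19,17)]
3. After y ≥ 3: [(7,335/19) (7,3) (38/3,3) (16,4) (17,8) (19,17)]
4. After y ≤ 13: [(7,13) (7,3) (38/3,3) (16,4) (17,8) (163/9,13)]
5. Canonical ring: [(7,3) (38/3,3) (16,4) (17,8) (163/9,13) (7,13)]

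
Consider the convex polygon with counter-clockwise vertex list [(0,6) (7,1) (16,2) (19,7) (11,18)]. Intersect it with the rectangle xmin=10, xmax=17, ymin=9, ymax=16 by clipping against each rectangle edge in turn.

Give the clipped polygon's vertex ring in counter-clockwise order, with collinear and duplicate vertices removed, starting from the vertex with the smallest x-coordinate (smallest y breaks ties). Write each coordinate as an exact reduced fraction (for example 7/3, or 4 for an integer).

1. After x ≥ 10: [(10,186/11) (10,4/3) (16,2) (19,7) (11,18)]
2. After x ≤ 17: [(10,186/11) (10,4/3) (16,2) (17,11/3) (17,39/4) (11,18)]
3. After y ≥ 9: [(10,186/11) (10,9) (17,9) (17,39/4) (11,18)]
4. After y ≤ 16: [(10,16) (10,9) (17,9) (17,39/4) (137/11,16)]
5. Canonical ring: [(10,9) (17,9) (17,39/4) (137/11,16) (10,16)]

Clipped polygon: [(10,9) (17,9) (17,39/4) (137/11,16) (10,16)]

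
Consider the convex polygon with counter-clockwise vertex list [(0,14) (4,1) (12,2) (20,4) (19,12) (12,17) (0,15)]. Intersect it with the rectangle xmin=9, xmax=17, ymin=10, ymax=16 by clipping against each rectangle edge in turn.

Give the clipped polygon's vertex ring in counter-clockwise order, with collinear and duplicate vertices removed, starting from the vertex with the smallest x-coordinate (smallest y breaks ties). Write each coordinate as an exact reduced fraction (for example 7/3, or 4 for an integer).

Clipped polygon: [(9,10) (17,10) (17,94/7) (67/5,16) (9,16)]

1. After x ≥ 9: [(9,13/8) (12,2) (20,4) (19,12) (12,17) (9,33/2)]
2. After x ≤ 17: [(9,13/8) (12,2) (17,13/4) (17,94/7) (12,17) (9,33/2)]
3. After y ≥ 10: [(9,10) (17,10) (17,94/7) (12,17) (9,33/2)]
4. After y ≤ 16: [(9,16) (9,10) (17,10) (17,94/7) (67/5,16)]
5. Canonical ring: [(9,10) (17,10) (17,94/7) (67/5,16) (9,16)]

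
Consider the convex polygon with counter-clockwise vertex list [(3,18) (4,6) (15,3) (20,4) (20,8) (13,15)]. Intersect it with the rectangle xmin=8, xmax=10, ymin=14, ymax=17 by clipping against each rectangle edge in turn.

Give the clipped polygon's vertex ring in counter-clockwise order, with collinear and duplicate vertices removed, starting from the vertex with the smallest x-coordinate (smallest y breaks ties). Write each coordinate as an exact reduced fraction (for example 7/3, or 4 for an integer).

1. After x ≥ 8: [(8,33/2) (8,54/11) (15,3) (20,4) (20,8) (13,15)]
2. After x ≤ 10: [(10,159/10) (8,33/2) (8,54/11) (10,48/11)]
3. After y ≥ 14: [(10,14) (10,159/10) (8,33/2) (8,14)]
4. After y ≤ 17: [(10,14) (10,159/10) (8,33/2) (8,14)]
5. Canonical ring: [(8,14) (10,14) (10,159/10) (8,33/2)]

Clipped polygon: [(8,14) (10,14) (10,159/10) (8,33/2)]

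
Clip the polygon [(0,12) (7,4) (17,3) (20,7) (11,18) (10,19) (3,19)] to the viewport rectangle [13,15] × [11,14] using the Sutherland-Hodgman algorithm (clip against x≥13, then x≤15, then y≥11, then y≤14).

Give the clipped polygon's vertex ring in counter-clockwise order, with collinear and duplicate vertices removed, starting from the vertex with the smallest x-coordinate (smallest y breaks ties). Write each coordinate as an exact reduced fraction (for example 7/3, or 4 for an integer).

1. After x ≥ 13: [(13,17/5) (17,3) (20,7) (13,140/9)]
2. After x ≤ 15: [(13,17/5) (15,16/5) (15,118/9) (13,140/9)]
3. After y ≥ 11: [(13,11) (15,11) (15,118/9) (13,140/9)]
4. After y ≤ 14: [(13,14) (13,11) (15,11) (15,118/9) (157/11,14)]
5. Canonical ring: [(13,11) (15,11) (15,118/9) (157/11,14) (13,14)]

Clipped polygon: [(13,11) (15,11) (15,118/9) (157/11,14) (13,14)]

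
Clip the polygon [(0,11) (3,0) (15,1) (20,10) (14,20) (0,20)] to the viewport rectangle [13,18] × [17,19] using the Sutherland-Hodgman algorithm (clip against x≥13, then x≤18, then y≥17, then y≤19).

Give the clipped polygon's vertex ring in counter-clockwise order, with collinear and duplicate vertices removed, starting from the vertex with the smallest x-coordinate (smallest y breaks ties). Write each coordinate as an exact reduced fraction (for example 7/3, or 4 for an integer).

Clipped polygon: [(13,17) (79/5,17) (73/5,19) (13,19)]

1. After x ≥ 13: [(13,5/6) (15,1) (20,10) (14,20) (13,20)]
2. After x ≤ 18: [(13,5/6) (15,1) (18,32/5) (18,40/3) (14,20) (13,20)]
3. After y ≥ 17: [(13,17) (79/5,17) (14,20) (13,20)]
4. After y ≤ 19: [(13,19) (13,17) (79/5,17) (73/5,19)]
5. Canonical ring: [(13,17) (79/5,17) (73/5,19) (13,19)]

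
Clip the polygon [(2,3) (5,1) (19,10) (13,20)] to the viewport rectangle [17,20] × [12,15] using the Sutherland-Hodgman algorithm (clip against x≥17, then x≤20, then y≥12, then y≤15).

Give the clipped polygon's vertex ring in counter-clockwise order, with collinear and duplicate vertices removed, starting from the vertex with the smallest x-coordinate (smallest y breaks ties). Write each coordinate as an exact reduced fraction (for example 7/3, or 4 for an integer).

1. After x ≥ 17: [(17,61/7) (19,10) (17,40/3)]
2. After x ≤ 20: [(17,61/7) (19,10) (17,40/3)]
3. After y ≥ 12: [(17,12) (89/5,12) (17,40/3)]
4. After y ≤ 15: [(17,12) (89/5,12) (17,40/3)]
5. Canonical ring: [(17,12) (89/5,12) (17,40/3)]

Clipped polygon: [(17,12) (89/5,12) (17,40/3)]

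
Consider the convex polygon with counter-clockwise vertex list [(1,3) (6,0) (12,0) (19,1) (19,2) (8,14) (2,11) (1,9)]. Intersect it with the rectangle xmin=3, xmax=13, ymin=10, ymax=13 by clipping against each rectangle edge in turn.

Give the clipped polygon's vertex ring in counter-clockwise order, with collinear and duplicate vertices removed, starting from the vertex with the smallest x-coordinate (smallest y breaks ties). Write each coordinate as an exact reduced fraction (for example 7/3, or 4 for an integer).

1. After x ≥ 3: [(3,9/5) (6,0) (12,0) (19,1) (19,2) (8,14) (3,23/2)]
2. After x ≤ 13: [(3,9/5) (6,0) (12,0) (13,1/7) (13,94/11) (8,14) (3,23/2)]
3. After y ≥ 10: [(3,10) (35/3,10) (8,14) (3,23/2)]
4. After y ≤ 13: [(3,10) (35/3,10) (107/12,13) (6,13) (3,23/2)]
5. Canonical ring: [(3,10) (35/3,10) (107/12,13) (6,13) (3,23/2)]

Clipped polygon: [(3,10) (35/3,10) (107/12,13) (6,13) (3,23/2)]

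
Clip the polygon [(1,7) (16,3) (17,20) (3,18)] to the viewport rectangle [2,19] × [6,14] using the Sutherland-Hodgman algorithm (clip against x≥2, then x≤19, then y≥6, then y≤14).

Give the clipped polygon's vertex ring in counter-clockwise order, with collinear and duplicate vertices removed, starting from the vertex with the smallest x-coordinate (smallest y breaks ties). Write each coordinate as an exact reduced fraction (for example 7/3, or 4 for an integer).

Clipped polygon: [(2,101/15) (19/4,6) (275/17,6) (283/17,14) (25/11,14) (2,25/2)]

1. After x ≥ 2: [(2,25/2) (2,101/15) (16,3) (17,20) (3,18)]
2. After x ≤ 19: [(2,25/2) (2,101/15) (16,3) (17,20) (3,18)]
3. After y ≥ 6: [(2,25/2) (2,101/15) (19/4,6) (275/17,6) (17,20) (3,18)]
4. After y ≤ 14: [(25/11,14) (2,25/2) (2,101/15) (19/4,6) (275/17,6) (283/17,14)]
5. Canonical ring: [(2,101/15) (19/4,6) (275/17,6) (283/17,14) (25/11,14) (2,25/2)]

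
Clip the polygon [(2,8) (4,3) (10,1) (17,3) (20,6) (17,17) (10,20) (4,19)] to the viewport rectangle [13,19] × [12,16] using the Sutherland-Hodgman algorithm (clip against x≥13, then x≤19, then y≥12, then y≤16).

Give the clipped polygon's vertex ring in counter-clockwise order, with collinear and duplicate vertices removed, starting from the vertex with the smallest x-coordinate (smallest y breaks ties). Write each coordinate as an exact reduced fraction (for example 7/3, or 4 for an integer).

1. After x ≥ 13: [(13,13/7) (17,3) (20,6) (17,17) (13,131/7)]
2. After x ≤ 19: [(13,13/7) (17,3) (19,5) (19,29/3) (17,17) (13,131/7)]
3. After y ≥ 12: [(13,12) (202/11,12) (17,17) (13,131/7)]
4. After y ≤ 16: [(13,16) (13,12) (202/11,12) (190/11,16)]
5. Canonical ring: [(13,12) (202/11,12) (190/11,16) (13,16)]

Clipped polygon: [(13,12) (202/11,12) (190/11,16) (13,16)]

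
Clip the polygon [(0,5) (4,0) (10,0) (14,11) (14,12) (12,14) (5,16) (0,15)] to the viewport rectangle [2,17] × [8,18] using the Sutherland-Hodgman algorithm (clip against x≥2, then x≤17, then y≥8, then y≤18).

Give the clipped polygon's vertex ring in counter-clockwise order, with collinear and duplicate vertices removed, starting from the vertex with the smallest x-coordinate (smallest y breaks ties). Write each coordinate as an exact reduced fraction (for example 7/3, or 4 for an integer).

1. After x ≥ 2: [(2,5/2) (4,0) (10,0) (14,11) (14,12) (12,14) (5,16) (2,77/5)]
2. After x ≤ 17: [(2,5/2) (4,0) (10,0) (14,11) (14,12) (12,14) (5,16) (2,77/5)]
3. After y ≥ 8: [(2,8) (142/11,8) (14,11) (14,12) (12,14) (5,16) (2,77/5)]
4. After y ≤ 18: [(2,8) (142/11,8) (14,11) (14,12) (12,14) (5,16) (2,77/5)]
5. Canonical ring: [(2,8) (142/11,8) (14,11) (14,12) (12,14) (5,16) (2,77/5)]

Clipped polygon: [(2,8) (142/11,8) (14,11) (14,12) (12,14) (5,16) (2,77/5)]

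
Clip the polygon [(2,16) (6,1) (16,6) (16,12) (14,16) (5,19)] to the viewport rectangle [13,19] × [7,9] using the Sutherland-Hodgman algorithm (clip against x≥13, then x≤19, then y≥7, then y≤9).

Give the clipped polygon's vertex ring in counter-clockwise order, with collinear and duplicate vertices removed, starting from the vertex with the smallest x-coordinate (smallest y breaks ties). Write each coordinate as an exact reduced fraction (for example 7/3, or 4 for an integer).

1. After x ≥ 13: [(13,9/2) (16,6) (16,12) (14,16) (13,49/3)]
2. After x ≤ 19: [(13,9/2) (16,6) (16,12) (14,16) (13,49/3)]
3. After y ≥ 7: [(13,7) (16,7) (16,12) (14,16) (13,49/3)]
4. After y ≤ 9: [(13,9) (13,7) (16,7) (16,9)]
5. Canonical ring: [(13,7) (16,7) (16,9) (13,9)]

Clipped polygon: [(13,7) (16,7) (16,9) (13,9)]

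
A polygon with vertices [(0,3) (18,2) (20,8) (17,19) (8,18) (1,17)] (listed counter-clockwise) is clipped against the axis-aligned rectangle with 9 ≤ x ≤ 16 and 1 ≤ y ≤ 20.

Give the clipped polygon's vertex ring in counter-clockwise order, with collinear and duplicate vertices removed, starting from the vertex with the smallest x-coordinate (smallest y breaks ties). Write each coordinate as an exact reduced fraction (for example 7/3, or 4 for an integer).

Clipped polygon: [(9,5/2) (16,19/9) (16,170/9) (9,163/9)]

1. After x ≥ 9: [(9,5/2) (18,2) (20,8) (17,19) (9,163/9)]
2. After x ≤ 16: [(9,5/2) (16,19/9) (16,170/9) (9,163/9)]
3. After y ≥ 1: [(9,5/2) (16,19/9) (16,170/9) (9,163/9)]
4. After y ≤ 20: [(9,5/2) (16,19/9) (16,170/9) (9,163/9)]
5. Canonical ring: [(9,5/2) (16,19/9) (16,170/9) (9,163/9)]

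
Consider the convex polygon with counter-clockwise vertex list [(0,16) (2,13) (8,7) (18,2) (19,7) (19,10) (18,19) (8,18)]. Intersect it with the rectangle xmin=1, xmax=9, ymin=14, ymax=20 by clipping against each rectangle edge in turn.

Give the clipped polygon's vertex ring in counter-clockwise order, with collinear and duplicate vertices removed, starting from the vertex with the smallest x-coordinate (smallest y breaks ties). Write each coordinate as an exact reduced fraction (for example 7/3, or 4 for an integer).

Clipped polygon: [(1,29/2) (4/3,14) (9,14) (9,181/10) (8,18) (1,65/4)]

1. After x ≥ 1: [(1,65/4) (1,29/2) (2,13) (8,7) (18,2) (19,7) (19,10) (18,19) (8,18)]
2. After x ≤ 9: [(1,65/4) (1,29/2) (2,13) (8,7) (9,13/2) (9,181/10) (8,18)]
3. After y ≥ 14: [(1,65/4) (1,29/2) (4/3,14) (9,14) (9,181/10) (8,18)]
4. After y ≤ 20: [(1,65/4) (1,29/2) (4/3,14) (9,14) (9,181/10) (8,18)]
5. Canonical ring: [(1,29/2) (4/3,14) (9,14) (9,181/10) (8,18) (1,65/4)]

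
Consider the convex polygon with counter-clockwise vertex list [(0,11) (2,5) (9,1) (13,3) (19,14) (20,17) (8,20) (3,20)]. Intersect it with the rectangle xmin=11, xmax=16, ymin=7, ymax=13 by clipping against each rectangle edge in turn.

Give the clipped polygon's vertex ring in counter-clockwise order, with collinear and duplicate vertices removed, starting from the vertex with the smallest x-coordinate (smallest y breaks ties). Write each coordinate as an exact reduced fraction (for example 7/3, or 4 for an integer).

Clipped polygon: [(11,7) (167/11,7) (16,17/2) (16,13) (11,13)]

1. After x ≥ 11: [(11,2) (13,3) (19,14) (20,17) (11,77/4)]
2. After x ≤ 16: [(11,2) (13,3) (16,17/2) (16,18) (11,77/4)]
3. After y ≥ 7: [(11,7) (167/11,7) (16,17/2) (16,18) (11,77/4)]
4. After y ≤ 13: [(11,13) (11,7) (167/11,7) (16,17/2) (16,13)]
5. Canonical ring: [(11,7) (167/11,7) (16,17/2) (16,13) (11,13)]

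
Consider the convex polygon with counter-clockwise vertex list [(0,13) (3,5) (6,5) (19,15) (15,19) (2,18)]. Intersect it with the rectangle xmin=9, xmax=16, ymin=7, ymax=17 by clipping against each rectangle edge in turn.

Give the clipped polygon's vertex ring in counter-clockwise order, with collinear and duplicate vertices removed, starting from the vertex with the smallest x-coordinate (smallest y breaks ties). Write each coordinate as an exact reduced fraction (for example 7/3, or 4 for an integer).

1. After x ≥ 9: [(9,95/13) (19,15) (15,19) (9,241/13)]
2. After x ≤ 16: [(9,95/13) (16,165/13) (16,18) (15,19) (9,241/13)]
3. After y ≥ 7: [(9,95/13) (16,165/13) (16,18) (15,19) (9,241/13)]
4. After y ≤ 17: [(9,17) (9,95/13) (16,165/13) (16,17)]
5. Canonical ring: [(9,95/13) (16,165/13) (16,17) (9,17)]

Clipped polygon: [(9,95/13) (16,165/13) (16,17) (9,17)]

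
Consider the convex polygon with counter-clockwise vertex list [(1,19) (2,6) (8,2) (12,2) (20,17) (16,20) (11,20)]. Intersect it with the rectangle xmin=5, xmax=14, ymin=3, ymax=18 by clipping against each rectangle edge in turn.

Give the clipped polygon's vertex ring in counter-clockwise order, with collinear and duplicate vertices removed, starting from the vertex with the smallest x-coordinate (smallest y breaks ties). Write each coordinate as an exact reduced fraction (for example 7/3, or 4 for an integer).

1. After x ≥ 5: [(5,97/5) (5,4) (8,2) (12,2) (20,17) (16,20) (11,20)]
2. After x ≤ 14: [(5,97/5) (5,4) (8,2) (12,2) (14,23/4) (14,20) (11,20)]
3. After y ≥ 3: [(5,97/5) (5,4) (13/2,3) (188/15,3) (14,23/4) (14,20) (11,20)]
4. After y ≤ 18: [(5,18) (5,4) (13/2,3) (188/15,3) (14,23/4) (14,18)]
5. Canonical ring: [(5,4) (13/2,3) (188/15,3) (14,23/4) (14,18) (5,18)]

Clipped polygon: [(5,4) (13/2,3) (188/15,3) (14,23/4) (14,18) (5,18)]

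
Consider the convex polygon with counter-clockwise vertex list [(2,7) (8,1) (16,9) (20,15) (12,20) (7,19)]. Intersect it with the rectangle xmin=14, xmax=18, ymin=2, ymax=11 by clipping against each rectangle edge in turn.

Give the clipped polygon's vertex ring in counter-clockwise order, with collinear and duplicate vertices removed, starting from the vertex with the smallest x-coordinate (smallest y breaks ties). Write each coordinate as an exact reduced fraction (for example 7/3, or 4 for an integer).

Clipped polygon: [(14,7) (16,9) (52/3,11) (14,11)]

1. After x ≥ 14: [(14,7) (16,9) (20,15) (14,75/4)]
2. After x ≤ 18: [(14,7) (16,9) (18,12) (18,65/4) (14,75/4)]
3. After y ≥ 2: [(14,7) (16,9) (18,12) (18,65/4) (14,75/4)]
4. After y ≤ 11: [(14,11) (14,7) (16,9) (52/3,11)]
5. Canonical ring: [(14,7) (16,9) (52/3,11) (14,11)]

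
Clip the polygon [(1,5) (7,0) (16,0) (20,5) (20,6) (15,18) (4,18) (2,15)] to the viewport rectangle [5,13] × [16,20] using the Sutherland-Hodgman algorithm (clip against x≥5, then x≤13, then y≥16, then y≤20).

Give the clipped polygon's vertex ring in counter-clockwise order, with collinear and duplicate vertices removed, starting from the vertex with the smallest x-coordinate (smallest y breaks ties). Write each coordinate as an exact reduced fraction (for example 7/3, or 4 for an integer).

1. After x ≥ 5: [(5,5/3) (7,0) (16,0) (20,5) (20,6) (15,18) (5,18)]
2. After x ≤ 13: [(5,5/3) (7,0) (13,0) (13,18) (5,18)]
3. After y ≥ 16: [(5,16) (13,16) (13,18) (5,18)]
4. After y ≤ 20: [(5,16) (13,16) (13,18) (5,18)]
5. Canonical ring: [(5,16) (13,16) (13,18) (5,18)]

Clipped polygon: [(5,16) (13,16) (13,18) (5,18)]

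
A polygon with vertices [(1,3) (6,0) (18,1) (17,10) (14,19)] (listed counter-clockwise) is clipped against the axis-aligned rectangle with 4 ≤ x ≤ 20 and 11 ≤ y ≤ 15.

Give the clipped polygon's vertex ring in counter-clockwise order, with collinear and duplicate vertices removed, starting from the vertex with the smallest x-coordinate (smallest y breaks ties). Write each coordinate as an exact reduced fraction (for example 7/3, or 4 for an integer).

1. After x ≥ 4: [(4,87/13) (4,6/5) (6,0) (18,1) (17,10) (14,19)]
2. After x ≤ 20: [(4,87/13) (4,6/5) (6,0) (18,1) (17,10) (14,19)]
3. After y ≥ 11: [(15/2,11) (50/3,11) (14,19)]
4. After y ≤ 15: [(43/4,15) (15/2,11) (50/3,11) (46/3,15)]
5. Canonical ring: [(15/2,11) (50/3,11) (46/3,15) (43/4,15)]

Clipped polygon: [(15/2,11) (50/3,11) (46/3,15) (43/4,15)]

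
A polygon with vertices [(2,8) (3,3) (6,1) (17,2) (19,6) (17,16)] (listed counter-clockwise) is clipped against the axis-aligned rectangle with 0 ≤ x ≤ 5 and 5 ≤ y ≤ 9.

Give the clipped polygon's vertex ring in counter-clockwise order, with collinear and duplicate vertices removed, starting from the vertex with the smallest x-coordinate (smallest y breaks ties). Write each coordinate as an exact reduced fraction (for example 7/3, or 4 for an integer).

1. After x ≥ 0: [(2,8) (3,3) (6,1) (17,2) (19,6) (17,16)]
2. After x ≤ 5: [(5,48/5) (2,8) (3,3) (5,5/3)]
3. After y ≥ 5: [(5,5) (5,48/5) (2,8) (13/5,5)]
4. After y ≤ 9: [(5,5) (5,9) (31/8,9) (2,8) (13/5,5)]
5. Canonical ring: [(2,8) (13/5,5) (5,5) (5,9) (31/8,9)]

Clipped polygon: [(2,8) (13/5,5) (5,5) (5,9) (31/8,9)]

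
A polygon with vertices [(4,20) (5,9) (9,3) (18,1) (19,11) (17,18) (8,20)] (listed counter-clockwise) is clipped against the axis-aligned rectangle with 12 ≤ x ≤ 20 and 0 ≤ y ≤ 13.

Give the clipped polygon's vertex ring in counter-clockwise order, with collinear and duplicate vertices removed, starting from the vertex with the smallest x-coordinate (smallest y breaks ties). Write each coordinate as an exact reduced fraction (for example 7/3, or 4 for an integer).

Clipped polygon: [(12,7/3) (18,1) (19,11) (129/7,13) (12,13)]

1. After x ≥ 12: [(12,7/3) (18,1) (19,11) (17,18) (12,172/9)]
2. After x ≤ 20: [(12,7/3) (18,1) (19,11) (17,18) (12,172/9)]
3. After y ≥ 0: [(12,7/3) (18,1) (19,11) (17,18) (12,172/9)]
4. After y ≤ 13: [(12,13) (12,7/3) (18,1) (19,11) (129/7,13)]
5. Canonical ring: [(12,7/3) (18,1) (19,11) (129/7,13) (12,13)]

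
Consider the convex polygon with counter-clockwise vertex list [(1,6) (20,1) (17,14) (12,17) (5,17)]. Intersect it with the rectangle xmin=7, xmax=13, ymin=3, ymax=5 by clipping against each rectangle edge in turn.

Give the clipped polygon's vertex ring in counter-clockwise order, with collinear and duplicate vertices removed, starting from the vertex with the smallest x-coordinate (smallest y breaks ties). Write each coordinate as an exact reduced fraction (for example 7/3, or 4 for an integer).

1. After x ≥ 7: [(7,84/19) (20,1) (17,14) (12,17) (7,17)]
2. After x ≤ 13: [(7,84/19) (13,54/19) (13,82/5) (12,17) (7,17)]
3. After y ≥ 3: [(7,84/19) (62/5,3) (13,3) (13,82/5) (12,17) (7,17)]
4. After y ≤ 5: [(7,5) (7,84/19) (62/5,3) (13,3) (13,5)]
5. Canonical ring: [(7,84/19) (62/5,3) (13,3) (13,5) (7,5)]

Clipped polygon: [(7,84/19) (62/5,3) (13,3) (13,5) (7,5)]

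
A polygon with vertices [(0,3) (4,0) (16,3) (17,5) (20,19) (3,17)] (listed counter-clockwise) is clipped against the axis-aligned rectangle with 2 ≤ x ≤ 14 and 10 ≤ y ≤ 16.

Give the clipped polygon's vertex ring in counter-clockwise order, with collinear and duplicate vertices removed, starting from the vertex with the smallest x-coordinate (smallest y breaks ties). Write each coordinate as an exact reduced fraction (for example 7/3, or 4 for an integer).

1. After x ≥ 2: [(2,37/3) (2,3/2) (4,0) (16,3) (17,5) (20,19) (3,17)]
2. After x ≤ 14: [(2,37/3) (2,3/2) (4,0) (14,5/2) (14,311/17) (3,17)]
3. After y ≥ 10: [(2,37/3) (2,10) (14,10) (14,311/17) (3,17)]
4. After y ≤ 16: [(39/14,16) (2,37/3) (2,10) (14,10) (14,16)]
5. Canonical ring: [(2,10) (14,10) (14,16) (39/14,16) (2,37/3)]

Clipped polygon: [(2,10) (14,10) (14,16) (39/14,16) (2,37/3)]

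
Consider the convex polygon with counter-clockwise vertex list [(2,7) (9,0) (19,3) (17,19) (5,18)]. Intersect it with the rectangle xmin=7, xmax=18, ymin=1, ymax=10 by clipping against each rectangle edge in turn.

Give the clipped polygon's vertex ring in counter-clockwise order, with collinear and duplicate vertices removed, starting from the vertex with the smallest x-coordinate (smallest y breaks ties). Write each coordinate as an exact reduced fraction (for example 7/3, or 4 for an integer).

Clipped polygon: [(7,2) (8,1) (37/3,1) (18,27/10) (18,10) (7,10)]

1. After x ≥ 7: [(7,2) (9,0) (19,3) (17,19) (7,109/6)]
2. After x ≤ 18: [(7,2) (9,0) (18,27/10) (18,11) (17,19) (7,109/6)]
3. After y ≥ 1: [(7,2) (8,1) (37/3,1) (18,27/10) (18,11) (17,19) (7,109/6)]
4. After y ≤ 10: [(7,10) (7,2) (8,1) (37/3,1) (18,27/10) (18,10)]
5. Canonical ring: [(7,2) (8,1) (37/3,1) (18,27/10) (18,10) (7,10)]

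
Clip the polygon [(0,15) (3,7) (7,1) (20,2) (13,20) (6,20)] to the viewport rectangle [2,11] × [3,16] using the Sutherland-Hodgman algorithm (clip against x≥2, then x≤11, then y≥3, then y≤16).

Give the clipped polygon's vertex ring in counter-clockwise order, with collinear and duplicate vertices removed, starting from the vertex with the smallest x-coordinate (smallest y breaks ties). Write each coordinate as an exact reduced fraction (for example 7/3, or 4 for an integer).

Clipped polygon: [(2,29/3) (3,7) (17/3,3) (11,3) (11,16) (2,16)]

1. After x ≥ 2: [(2,50/3) (2,29/3) (3,7) (7,1) (20,2) (13,20) (6,20)]
2. After x ≤ 11: [(2,50/3) (2,29/3) (3,7) (7,1) (11,17/13) (11,20) (6,20)]
3. After y ≥ 3: [(2,50/3) (2,29/3) (3,7) (17/3,3) (11,3) (11,20) (6,20)]
4. After y ≤ 16: [(2,16) (2,29/3) (3,7) (17/3,3) (11,3) (11,16)]
5. Canonical ring: [(2,29/3) (3,7) (17/3,3) (11,3) (11,16) (2,16)]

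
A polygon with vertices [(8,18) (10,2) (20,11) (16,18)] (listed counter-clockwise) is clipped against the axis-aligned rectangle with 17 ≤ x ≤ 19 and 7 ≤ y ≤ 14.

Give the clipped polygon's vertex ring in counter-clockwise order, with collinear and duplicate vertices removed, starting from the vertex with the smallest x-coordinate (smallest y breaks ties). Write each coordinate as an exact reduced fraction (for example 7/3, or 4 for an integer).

Clipped polygon: [(17,83/10) (19,101/10) (19,51/4) (128/7,14) (17,14)]

1. After x ≥ 17: [(17,83/10) (20,11) (17,65/4)]
2. After x ≤ 19: [(17,83/10) (19,101/10) (19,51/4) (17,65/4)]
3. After y ≥ 7: [(17,83/10) (19,101/10) (19,51/4) (17,65/4)]
4. After y ≤ 14: [(17,14) (17,83/10) (19,101/10) (19,51/4) (128/7,14)]
5. Canonical ring: [(17,83/10) (19,101/10) (19,51/4) (128/7,14) (17,14)]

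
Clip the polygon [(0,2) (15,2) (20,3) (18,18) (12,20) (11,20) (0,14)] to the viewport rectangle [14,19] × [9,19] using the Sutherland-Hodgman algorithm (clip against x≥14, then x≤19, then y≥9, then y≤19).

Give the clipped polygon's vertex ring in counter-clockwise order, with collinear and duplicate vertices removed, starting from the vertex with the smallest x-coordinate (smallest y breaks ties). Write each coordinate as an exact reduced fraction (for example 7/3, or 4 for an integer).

Clipped polygon: [(14,9) (19,9) (19,21/2) (18,18) (15,19) (14,19)]

1. After x ≥ 14: [(14,2) (15,2) (20,3) (18,18) (14,58/3)]
2. After x ≤ 19: [(14,2) (15,2) (19,14/5) (19,21/2) (18,18) (14,58/3)]
3. After y ≥ 9: [(14,9) (19,9) (19,21/2) (18,18) (14,58/3)]
4. After y ≤ 19: [(14,19) (14,9) (19,9) (19,21/2) (18,18) (15,19)]
5. Canonical ring: [(14,9) (19,9) (19,21/2) (18,18) (15,19) (14,19)]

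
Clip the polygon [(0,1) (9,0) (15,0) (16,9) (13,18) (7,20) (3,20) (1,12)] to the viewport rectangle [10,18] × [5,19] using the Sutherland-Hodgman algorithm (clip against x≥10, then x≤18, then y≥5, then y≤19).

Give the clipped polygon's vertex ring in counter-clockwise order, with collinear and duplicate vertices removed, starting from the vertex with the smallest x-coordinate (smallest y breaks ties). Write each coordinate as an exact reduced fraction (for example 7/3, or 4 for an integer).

Clipped polygon: [(10,5) (140/9,5) (16,9) (13,18) (10,19)]

1. After x ≥ 10: [(10,0) (15,0) (16,9) (13,18) (10,19)]
2. After x ≤ 18: [(10,0) (15,0) (16,9) (13,18) (10,19)]
3. After y ≥ 5: [(10,5) (140/9,5) (16,9) (13,18) (10,19)]
4. After y ≤ 19: [(10,5) (140/9,5) (16,9) (13,18) (10,19)]
5. Canonical ring: [(10,5) (140/9,5) (16,9) (13,18) (10,19)]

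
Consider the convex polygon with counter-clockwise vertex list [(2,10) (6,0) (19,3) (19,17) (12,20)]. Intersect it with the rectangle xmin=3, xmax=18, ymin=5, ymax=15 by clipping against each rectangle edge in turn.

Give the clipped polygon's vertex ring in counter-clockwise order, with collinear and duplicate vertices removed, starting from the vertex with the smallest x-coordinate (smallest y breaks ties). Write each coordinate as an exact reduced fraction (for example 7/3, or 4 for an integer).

1. After x ≥ 3: [(3,11) (3,15/2) (6,0) (19,3) (19,17) (12,20)]
2. After x ≤ 18: [(3,11) (3,15/2) (6,0) (18,36/13) (18,122/7) (12,20)]
3. After y ≥ 5: [(3,11) (3,15/2) (4,5) (18,5) (18,122/7) (12,20)]
4. After y ≤ 15: [(7,15) (3,11) (3,15/2) (4,5) (18,5) (18,15)]
5. Canonical ring: [(3,15/2) (4,5) (18,5) (18,15) (7,15) (3,11)]

Clipped polygon: [(3,15/2) (4,5) (18,5) (18,15) (7,15) (3,11)]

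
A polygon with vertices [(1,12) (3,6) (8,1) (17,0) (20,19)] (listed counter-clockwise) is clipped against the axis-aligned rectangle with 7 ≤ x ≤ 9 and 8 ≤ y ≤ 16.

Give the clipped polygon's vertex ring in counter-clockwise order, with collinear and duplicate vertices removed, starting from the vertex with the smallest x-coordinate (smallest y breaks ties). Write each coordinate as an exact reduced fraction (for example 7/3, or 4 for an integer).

Clipped polygon: [(7,8) (9,8) (9,284/19) (7,270/19)]

1. After x ≥ 7: [(7,270/19) (7,2) (8,1) (17,0) (20,19)]
2. After x ≤ 9: [(9,284/19) (7,270/19) (7,2) (8,1) (9,8/9)]
3. After y ≥ 8: [(9,8) (9,284/19) (7,270/19) (7,8)]
4. After y ≤ 16: [(9,8) (9,284/19) (7,270/19) (7,8)]
5. Canonical ring: [(7,8) (9,8) (9,284/19) (7,270/19)]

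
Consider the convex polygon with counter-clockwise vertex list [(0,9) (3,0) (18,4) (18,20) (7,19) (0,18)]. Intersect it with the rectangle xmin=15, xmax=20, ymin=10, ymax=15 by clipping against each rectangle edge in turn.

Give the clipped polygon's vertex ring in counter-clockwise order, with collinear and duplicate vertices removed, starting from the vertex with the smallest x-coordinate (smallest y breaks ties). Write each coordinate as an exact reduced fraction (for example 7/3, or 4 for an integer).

1. After x ≥ 15: [(15,16/5) (18,4) (18,20) (15,217/11)]
2. After x ≤ 20: [(15,16/5) (18,4) (18,20) (15,217/11)]
3. After y ≥ 10: [(15,10) (18,10) (18,20) (15,217/11)]
4. After y ≤ 15: [(15,15) (15,10) (18,10) (18,15)]
5. Canonical ring: [(15,10) (18,10) (18,15) (15,15)]

Clipped polygon: [(15,10) (18,10) (18,15) (15,15)]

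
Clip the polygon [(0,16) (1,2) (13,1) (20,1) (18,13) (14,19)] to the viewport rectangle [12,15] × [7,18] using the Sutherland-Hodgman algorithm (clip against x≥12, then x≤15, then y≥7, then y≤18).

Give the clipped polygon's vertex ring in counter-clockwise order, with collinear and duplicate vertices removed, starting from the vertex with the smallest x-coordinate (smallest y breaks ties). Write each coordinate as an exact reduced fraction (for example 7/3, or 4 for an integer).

Clipped polygon: [(12,7) (15,7) (15,35/2) (44/3,18) (12,18)]

1. After x ≥ 12: [(12,130/7) (12,13/12) (13,1) (20,1) (18,13) (14,19)]
2. After x ≤ 15: [(12,130/7) (12,13/12) (13,1) (15,1) (15,35/2) (14,19)]
3. After y ≥ 7: [(12,130/7) (12,7) (15,7) (15,35/2) (14,19)]
4. After y ≤ 18: [(12,18) (12,7) (15,7) (15,35/2) (44/3,18)]
5. Canonical ring: [(12,7) (15,7) (15,35/2) (44/3,18) (12,18)]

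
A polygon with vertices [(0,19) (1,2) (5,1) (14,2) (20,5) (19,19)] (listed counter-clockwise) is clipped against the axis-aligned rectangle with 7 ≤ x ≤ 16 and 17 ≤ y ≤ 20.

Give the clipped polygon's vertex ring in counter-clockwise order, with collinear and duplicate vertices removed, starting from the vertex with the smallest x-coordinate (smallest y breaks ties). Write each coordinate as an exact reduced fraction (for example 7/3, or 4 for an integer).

1. After x ≥ 7: [(7,19) (7,11/9) (14,2) (20,5) (19,19)]
2. After x ≤ 16: [(16,19) (7,19) (7,11/9) (14,2) (16,3)]
3. After y ≥ 17: [(16,17) (16,19) (7,19) (7,17)]
4. After y ≤ 20: [(16,17) (16,19) (7,19) (7,17)]
5. Canonical ring: [(7,17) (16,17) (16,19) (7,19)]

Clipped polygon: [(7,17) (16,17) (16,19) (7,19)]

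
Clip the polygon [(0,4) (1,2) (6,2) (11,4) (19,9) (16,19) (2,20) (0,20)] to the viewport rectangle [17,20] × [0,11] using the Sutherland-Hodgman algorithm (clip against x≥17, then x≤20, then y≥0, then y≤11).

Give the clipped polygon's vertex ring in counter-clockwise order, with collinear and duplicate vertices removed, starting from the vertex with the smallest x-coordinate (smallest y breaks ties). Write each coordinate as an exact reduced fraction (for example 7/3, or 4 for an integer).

1. After x ≥ 17: [(17,31/4) (19,9) (17,47/3)]
2. After x ≤ 20: [(17,31/4) (19,9) (17,47/3)]
3. After y ≥ 0: [(17,31/4) (19,9) (17,47/3)]
4. After y ≤ 11: [(17,11) (17,31/4) (19,9) (92/5,11)]
5. Canonical ring: [(17,31/4) (19,9) (92/5,11) (17,11)]

Clipped polygon: [(17,31/4) (19,9) (92/5,11) (17,11)]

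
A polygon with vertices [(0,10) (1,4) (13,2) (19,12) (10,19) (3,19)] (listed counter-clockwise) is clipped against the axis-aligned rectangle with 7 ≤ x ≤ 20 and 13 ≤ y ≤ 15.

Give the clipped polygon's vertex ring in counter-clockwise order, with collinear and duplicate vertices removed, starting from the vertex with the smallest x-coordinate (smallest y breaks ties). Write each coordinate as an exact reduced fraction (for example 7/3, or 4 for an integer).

1. After x ≥ 7: [(7,3) (13,2) (19,12) (10,19) (7,19)]
2. After x ≤ 20: [(7,3) (13,2) (19,12) (10,19) (7,19)]
3. After y ≥ 13: [(7,13) (124/7,13) (10,19) (7,19)]
4. After y ≤ 15: [(7,15) (7,13) (124/7,13) (106/7,15)]
5. Canonical ring: [(7,13) (124/7,13) (106/7,15) (7,15)]

Clipped polygon: [(7,13) (124/7,13) (106/7,15) (7,15)]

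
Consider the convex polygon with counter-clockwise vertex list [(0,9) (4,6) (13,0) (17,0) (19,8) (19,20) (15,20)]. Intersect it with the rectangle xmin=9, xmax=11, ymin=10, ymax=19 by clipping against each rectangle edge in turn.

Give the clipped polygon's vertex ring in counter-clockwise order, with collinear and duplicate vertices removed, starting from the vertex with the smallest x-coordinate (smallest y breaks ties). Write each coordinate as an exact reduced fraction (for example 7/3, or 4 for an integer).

1. After x ≥ 9: [(9,78/5) (9,8/3) (13,0) (17,0) (19,8) (19,20) (15,20)]
2. After x ≤ 11: [(11,256/15) (9,78/5) (9,8/3) (11,4/3)]
3. After y ≥ 10: [(11,10) (11,256/15) (9,78/5) (9,10)]
4. After y ≤ 19: [(11,10) (11,256/15) (9,78/5) (9,10)]
5. Canonical ring: [(9,10) (11,10) (11,256/15) (9,78/5)]

Clipped polygon: [(9,10) (11,10) (11,256/15) (9,78/5)]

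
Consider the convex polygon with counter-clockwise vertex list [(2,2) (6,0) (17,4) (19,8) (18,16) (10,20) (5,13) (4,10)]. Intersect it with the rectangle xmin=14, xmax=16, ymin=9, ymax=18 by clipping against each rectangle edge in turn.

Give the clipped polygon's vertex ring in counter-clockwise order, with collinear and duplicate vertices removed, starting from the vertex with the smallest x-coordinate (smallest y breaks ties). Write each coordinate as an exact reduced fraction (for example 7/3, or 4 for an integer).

Clipped polygon: [(14,9) (16,9) (16,17) (14,18)]

1. After x ≥ 14: [(14,32/11) (17,4) (19,8) (18,16) (14,18)]
2. After x ≤ 16: [(14,32/11) (16,40/11) (16,17) (14,18)]
3. After y ≥ 9: [(14,9) (16,9) (16,17) (14,18)]
4. After y ≤ 18: [(14,9) (16,9) (16,17) (14,18)]
5. Canonical ring: [(14,9) (16,9) (16,17) (14,18)]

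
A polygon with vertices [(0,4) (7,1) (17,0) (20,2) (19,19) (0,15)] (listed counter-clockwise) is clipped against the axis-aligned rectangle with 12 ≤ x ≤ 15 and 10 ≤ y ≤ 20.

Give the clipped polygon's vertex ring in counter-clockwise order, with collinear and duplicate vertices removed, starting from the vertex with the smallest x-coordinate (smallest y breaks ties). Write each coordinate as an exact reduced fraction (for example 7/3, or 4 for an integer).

1. After x ≥ 12: [(12,1/2) (17,0) (20,2) (19,19) (12,333/19)]
2. After x ≤ 15: [(12,1/2) (15,1/5) (15,345/19) (12,333/19)]
3. After y ≥ 10: [(12,10) (15,10) (15,345/19) (12,333/19)]
4. After y ≤ 20: [(12,10) (15,10) (15,345/19) (12,333/19)]
5. Canonical ring: [(12,10) (15,10) (15,345/19) (12,333/19)]

Clipped polygon: [(12,10) (15,10) (15,345/19) (12,333/19)]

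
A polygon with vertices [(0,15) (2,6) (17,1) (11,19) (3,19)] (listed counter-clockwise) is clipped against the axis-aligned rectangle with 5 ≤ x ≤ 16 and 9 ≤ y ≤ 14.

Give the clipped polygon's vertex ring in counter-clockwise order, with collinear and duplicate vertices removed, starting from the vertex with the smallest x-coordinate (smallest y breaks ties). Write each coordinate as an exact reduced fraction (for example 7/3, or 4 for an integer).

Clipped polygon: [(5,9) (43/3,9) (38/3,14) (5,14)]

1. After x ≥ 5: [(5,5) (17,1) (11,19) (5,19)]
2. After x ≤ 16: [(5,5) (16,4/3) (16,4) (11,19) (5,19)]
3. After y ≥ 9: [(5,9) (43/3,9) (11,19) (5,19)]
4. After y ≤ 14: [(5,14) (5,9) (43/3,9) (38/3,14)]
5. Canonical ring: [(5,9) (43/3,9) (38/3,14) (5,14)]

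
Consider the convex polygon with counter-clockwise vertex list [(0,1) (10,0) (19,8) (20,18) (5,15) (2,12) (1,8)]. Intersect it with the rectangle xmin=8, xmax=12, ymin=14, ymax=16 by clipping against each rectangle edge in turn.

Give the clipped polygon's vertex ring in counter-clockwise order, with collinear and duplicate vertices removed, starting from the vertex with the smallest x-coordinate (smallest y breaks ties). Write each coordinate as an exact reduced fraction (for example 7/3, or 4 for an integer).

1. After x ≥ 8: [(8,1/5) (10,0) (19,8) (20,18) (8,78/5)]
2. After x ≤ 12: [(8,1/5) (10,0) (12,16/9) (12,82/5) (8,78/5)]
3. After y ≥ 14: [(8,14) (12,14) (12,82/5) (8,78/5)]
4. After y ≤ 16: [(8,14) (12,14) (12,16) (10,16) (8,78/5)]
5. Canonical ring: [(8,14) (12,14) (12,16) (10,16) (8,78/5)]

Clipped polygon: [(8,14) (12,14) (12,16) (10,16) (8,78/5)]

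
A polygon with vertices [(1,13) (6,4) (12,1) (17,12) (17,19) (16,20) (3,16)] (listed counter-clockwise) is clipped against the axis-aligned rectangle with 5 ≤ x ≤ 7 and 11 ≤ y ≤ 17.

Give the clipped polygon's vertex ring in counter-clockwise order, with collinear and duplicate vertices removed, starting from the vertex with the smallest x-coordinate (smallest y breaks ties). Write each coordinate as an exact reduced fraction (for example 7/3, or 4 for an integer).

1. After x ≥ 5: [(5,29/5) (6,4) (12,1) (17,12) (17,19) (16,20) (5,216/13)]
2. After x ≤ 7: [(5,29/5) (6,4) (7,7/2) (7,224/13) (5,216/13)]
3. After y ≥ 11: [(5,11) (7,11) (7,224/13) (5,216/13)]
4. After y ≤ 17: [(5,11) (7,11) (7,17) (25/4,17) (5,216/13)]
5. Canonical ring: [(5,11) (7,11) (7,17) (25/4,17) (5,216/13)]

Clipped polygon: [(5,11) (7,11) (7,17) (25/4,17) (5,216/13)]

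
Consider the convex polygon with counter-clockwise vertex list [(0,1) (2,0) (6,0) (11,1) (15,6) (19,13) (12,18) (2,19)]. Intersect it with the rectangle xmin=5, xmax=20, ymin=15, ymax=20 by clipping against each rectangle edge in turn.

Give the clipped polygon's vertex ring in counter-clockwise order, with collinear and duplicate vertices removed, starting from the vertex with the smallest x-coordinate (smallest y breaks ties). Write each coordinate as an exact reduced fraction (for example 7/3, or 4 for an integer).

Clipped polygon: [(5,15) (81/5,15) (12,18) (5,187/10)]

1. After x ≥ 5: [(5,0) (6,0) (11,1) (15,6) (19,13) (12,18) (5,187/10)]
2. After x ≤ 20: [(5,0) (6,0) (11,1) (15,6) (19,13) (12,18) (5,187/10)]
3. After y ≥ 15: [(5,15) (81/5,15) (12,18) (5,187/10)]
4. After y ≤ 20: [(5,15) (81/5,15) (12,18) (5,187/10)]
5. Canonical ring: [(5,15) (81/5,15) (12,18) (5,187/10)]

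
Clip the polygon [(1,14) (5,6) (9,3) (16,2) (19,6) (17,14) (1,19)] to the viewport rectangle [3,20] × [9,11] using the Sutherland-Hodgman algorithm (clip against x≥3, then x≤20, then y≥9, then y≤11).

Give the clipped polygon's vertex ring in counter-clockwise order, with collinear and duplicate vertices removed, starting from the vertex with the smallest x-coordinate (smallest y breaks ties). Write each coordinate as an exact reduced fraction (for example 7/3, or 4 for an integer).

1. After x ≥ 3: [(3,10) (5,6) (9,3) (16,2) (19,6) (17,14) (3,147/8)]
2. After x ≤ 20: [(3,10) (5,6) (9,3) (16,2) (19,6) (17,14) (3,147/8)]
3. After y ≥ 9: [(3,10) (7/2,9) (73/4,9) (17,14) (3,147/8)]
4. After y ≤ 11: [(3,11) (3,10) (7/2,9) (73/4,9) (71/4,11)]
5. Canonical ring: [(3,10) (7/2,9) (73/4,9) (71/4,11) (3,11)]

Clipped polygon: [(3,10) (7/2,9) (73/4,9) (71/4,11) (3,11)]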